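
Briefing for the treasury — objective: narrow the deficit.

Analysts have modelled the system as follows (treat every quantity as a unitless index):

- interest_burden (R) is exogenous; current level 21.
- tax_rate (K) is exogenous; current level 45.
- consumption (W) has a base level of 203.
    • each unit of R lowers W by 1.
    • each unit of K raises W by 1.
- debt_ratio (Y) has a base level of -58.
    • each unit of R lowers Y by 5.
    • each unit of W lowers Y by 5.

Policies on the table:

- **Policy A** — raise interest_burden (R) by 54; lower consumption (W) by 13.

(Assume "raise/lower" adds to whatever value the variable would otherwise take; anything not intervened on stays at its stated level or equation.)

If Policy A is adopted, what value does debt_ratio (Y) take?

Policy A (R + 54, W − 13):
  R = 21 + 54 = 75
  K = 45
  W = 203 − 75 + 45 (−13 from intervention) = 160
  Y = -58 − 5·75 − 5·160 = -1233

-1233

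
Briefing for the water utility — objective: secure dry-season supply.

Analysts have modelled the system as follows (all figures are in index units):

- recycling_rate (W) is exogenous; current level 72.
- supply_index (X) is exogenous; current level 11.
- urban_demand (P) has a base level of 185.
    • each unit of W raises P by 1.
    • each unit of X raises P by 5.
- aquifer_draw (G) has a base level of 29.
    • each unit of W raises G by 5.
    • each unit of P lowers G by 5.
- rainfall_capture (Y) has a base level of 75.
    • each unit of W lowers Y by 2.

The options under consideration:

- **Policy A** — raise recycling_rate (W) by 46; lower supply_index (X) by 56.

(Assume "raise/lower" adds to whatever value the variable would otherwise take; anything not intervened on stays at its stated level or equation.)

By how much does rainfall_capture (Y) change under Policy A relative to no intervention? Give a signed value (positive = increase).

Baseline:
  W = 72
  Y = 75 − 2·72 = -69
Policy A (W + 46, X − 56):
  W = 72 + 46 = 118
  Y = 75 − 2·118 = -161
Change in Y: -161 − (-69) = -92

-92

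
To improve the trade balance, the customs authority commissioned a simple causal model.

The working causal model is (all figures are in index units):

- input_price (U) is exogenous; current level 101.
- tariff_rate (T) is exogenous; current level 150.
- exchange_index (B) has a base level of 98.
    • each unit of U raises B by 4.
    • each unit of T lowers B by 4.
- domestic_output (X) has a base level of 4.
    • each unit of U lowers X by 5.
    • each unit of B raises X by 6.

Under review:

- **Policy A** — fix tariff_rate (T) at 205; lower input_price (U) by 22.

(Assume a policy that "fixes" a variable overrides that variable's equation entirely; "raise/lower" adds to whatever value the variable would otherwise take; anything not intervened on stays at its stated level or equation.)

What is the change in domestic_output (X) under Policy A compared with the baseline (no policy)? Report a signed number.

-1738

Baseline:
  U = 101
  T = 150
  B = 98 + 4·101 − 4·150 = -98
  X = 4 − 5·101 + 6·(-98) = -1089
Policy A (T := 205, U − 22):
  U = 101 − 22 = 79
  T = 205
  B = 98 + 4·79 − 4·205 = -406
  X = 4 − 5·79 + 6·(-406) = -2827
Change in X: -2827 − (-1089) = -1738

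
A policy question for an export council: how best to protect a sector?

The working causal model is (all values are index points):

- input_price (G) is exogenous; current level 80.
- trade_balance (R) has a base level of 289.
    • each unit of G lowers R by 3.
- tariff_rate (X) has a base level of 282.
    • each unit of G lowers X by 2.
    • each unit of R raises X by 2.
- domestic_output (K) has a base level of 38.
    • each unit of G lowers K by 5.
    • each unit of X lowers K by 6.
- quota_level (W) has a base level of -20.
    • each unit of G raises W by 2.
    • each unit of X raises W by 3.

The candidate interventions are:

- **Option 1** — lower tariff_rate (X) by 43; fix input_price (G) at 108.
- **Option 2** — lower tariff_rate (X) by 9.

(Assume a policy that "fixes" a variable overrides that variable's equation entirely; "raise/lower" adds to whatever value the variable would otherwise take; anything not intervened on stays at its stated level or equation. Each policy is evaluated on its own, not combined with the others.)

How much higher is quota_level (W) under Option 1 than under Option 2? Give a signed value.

-718

Option 1 (X − 43, G := 108):
  G = 108
  R = 289 − 3·108 = -35
  X = 282 − 2·108 + 2·(-35) (−43 from intervention) = -47
  W = -20 + 2·108 + 3·(-47) = 55
Option 2 (X − 9):
  G = 80
  R = 289 − 3·80 = 49
  X = 282 − 2·80 + 2·49 (−9 from intervention) = 211
  W = -20 + 2·80 + 3·211 = 773
W: 55 − 773 = -718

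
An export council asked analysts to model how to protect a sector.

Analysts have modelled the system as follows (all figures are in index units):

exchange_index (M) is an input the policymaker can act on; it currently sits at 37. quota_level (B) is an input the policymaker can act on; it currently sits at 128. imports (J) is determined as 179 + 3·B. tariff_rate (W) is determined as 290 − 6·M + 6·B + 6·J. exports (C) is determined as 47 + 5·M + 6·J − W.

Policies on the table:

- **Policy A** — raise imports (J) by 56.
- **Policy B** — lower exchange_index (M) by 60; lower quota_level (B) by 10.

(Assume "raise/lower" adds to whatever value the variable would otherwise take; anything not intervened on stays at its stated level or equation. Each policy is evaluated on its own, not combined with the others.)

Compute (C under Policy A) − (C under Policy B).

600

Policy A (J + 56):
  M = 37
  B = 128
  J = 179 + 3·128 (+56 from intervention) = 619
  W = 290 − 6·37 + 6·128 + 6·619 = 4550
  C = 47 + 5·37 + 6·619 − 4550 = -604
Policy B (M − 60, B − 10):
  M = 37 − 60 = -23
  B = 128 − 10 = 118
  J = 179 + 3·118 = 533
  W = 290 − 6·(-23) + 6·118 + 6·533 = 4334
  C = 47 + 5·(-23) + 6·533 − 4334 = -1204
C: -604 − (-1204) = 600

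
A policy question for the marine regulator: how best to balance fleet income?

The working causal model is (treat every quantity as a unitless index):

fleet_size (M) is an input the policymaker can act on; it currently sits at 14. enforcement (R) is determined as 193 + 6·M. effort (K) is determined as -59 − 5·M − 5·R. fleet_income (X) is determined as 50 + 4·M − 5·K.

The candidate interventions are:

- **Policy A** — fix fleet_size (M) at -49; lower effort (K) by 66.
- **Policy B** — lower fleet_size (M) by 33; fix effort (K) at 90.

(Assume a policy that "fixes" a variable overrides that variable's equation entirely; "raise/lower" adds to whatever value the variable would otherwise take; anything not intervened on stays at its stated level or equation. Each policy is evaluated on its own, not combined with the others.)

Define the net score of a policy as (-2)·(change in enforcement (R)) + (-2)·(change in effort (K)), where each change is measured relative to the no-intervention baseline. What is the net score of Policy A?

Baseline:
  M = 14
  R = 193 + 6·14 = 277
  K = -59 − 5·14 − 5·277 = -1514
Policy A (M := -49, K − 66):
  M = -49
  R = 193 + 6·(-49) = -101
  K = -59 − 5·(-49) − 5·(-101) (−66 from intervention) = 625
ΔR = -101 − 277 = -378; ΔK = 625 − (-1514) = 2139
Score = (-2)·(-378) + (-2)·2139 = -3522

-3522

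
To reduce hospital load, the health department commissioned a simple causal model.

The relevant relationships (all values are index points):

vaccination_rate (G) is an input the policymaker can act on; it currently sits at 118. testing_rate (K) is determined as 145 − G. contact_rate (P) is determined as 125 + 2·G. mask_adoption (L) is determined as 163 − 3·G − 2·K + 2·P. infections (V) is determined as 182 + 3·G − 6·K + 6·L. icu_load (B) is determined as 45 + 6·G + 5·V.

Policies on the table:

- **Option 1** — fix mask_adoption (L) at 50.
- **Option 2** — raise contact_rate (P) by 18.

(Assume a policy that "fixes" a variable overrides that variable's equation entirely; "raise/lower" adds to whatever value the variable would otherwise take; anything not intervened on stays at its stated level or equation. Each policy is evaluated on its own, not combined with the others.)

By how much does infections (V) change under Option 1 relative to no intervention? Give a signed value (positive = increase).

Baseline:
  G = 118
  K = 145 − 118 = 27
  P = 125 + 2·118 = 361
  L = 163 − 3·118 − 2·27 + 2·361 = 477
  V = 182 + 3·118 − 6·27 + 6·477 = 3236
Option 1 (L := 50):
  G = 118
  K = 145 − 118 = 27
  P = 125 + 2·118 = 361
  L = 50
  V = 182 + 3·118 − 6·27 + 6·50 = 674
Change in V: 674 − 3236 = -2562

-2562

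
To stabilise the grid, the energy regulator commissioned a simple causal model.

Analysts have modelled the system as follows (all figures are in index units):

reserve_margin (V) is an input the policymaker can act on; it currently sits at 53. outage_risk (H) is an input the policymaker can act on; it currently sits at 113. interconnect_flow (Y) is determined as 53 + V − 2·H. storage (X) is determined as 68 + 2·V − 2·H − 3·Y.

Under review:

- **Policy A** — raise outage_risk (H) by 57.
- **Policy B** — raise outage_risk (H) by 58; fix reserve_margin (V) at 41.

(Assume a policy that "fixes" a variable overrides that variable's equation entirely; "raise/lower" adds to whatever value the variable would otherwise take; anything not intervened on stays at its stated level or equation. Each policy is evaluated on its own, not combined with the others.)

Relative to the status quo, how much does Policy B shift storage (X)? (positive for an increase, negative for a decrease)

244

Baseline:
  V = 53
  H = 113
  Y = 53 + 53 − 2·113 = -120
  X = 68 + 2·53 − 2·113 − 3·(-120) = 308
Policy B (H + 58, V := 41):
  V = 41
  H = 113 + 58 = 171
  Y = 53 + 41 − 2·171 = -248
  X = 68 + 2·41 − 2·171 − 3·(-248) = 552
Change in X: 552 − 308 = 244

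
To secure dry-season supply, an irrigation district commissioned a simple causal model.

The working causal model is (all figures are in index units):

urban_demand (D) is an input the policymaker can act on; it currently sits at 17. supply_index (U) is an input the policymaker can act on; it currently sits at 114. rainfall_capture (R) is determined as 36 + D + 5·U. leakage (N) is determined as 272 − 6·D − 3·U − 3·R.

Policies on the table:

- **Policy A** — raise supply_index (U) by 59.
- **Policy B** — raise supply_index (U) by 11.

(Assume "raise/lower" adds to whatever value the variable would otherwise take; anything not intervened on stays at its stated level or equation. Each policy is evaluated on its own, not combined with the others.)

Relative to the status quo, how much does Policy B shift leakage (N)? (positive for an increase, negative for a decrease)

Baseline:
  D = 17
  U = 114
  R = 36 + 17 + 5·114 = 623
  N = 272 − 6·17 − 3·114 − 3·623 = -2041
Policy B (U + 11):
  D = 17
  U = 114 + 11 = 125
  R = 36 + 17 + 5·125 = 678
  N = 272 − 6·17 − 3·125 − 3·678 = -2239
Change in N: -2239 − (-2041) = -198

-198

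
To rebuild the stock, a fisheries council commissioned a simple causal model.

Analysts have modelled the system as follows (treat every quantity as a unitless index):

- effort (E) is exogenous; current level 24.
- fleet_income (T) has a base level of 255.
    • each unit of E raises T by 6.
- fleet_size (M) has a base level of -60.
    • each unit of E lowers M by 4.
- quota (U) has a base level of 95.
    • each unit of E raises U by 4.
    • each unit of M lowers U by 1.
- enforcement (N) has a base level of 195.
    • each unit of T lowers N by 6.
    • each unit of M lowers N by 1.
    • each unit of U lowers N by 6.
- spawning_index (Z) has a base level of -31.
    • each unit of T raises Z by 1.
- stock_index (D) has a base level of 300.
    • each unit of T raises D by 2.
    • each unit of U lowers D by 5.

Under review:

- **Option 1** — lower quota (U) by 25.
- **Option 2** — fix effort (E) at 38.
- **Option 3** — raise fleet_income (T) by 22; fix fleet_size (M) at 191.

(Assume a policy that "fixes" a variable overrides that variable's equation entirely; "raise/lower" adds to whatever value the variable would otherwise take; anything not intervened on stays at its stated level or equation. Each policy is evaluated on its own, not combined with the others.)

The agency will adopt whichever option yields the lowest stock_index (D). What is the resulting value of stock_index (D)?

-1029

Option 1 (U − 25):
  E = 24
  T = 255 + 6·24 = 399
  M = -60 − 4·24 = -156
  U = 95 + 4·24 − (-156) (−25 from intervention) = 322
  D = 300 + 2·399 − 5·322 = -512
Option 2 (E := 38):
  E = 38
  T = 255 + 6·38 = 483
  M = -60 − 4·38 = -212
  U = 95 + 4·38 − (-212) = 459
  D = 300 + 2·483 − 5·459 = -1029
Option 3 (T + 22, M := 191):
  E = 24
  T = 255 + 6·24 (+22 from intervention) = 421
  M = 191
  U = 95 + 4·24 − 191 = 0
  D = 300 + 2·421 − 5·0 = 1142
Comparing — Option 1: D=-512, Option 2: D=-1029, Option 3: D=1142. Lowest is -1029 (Option 2).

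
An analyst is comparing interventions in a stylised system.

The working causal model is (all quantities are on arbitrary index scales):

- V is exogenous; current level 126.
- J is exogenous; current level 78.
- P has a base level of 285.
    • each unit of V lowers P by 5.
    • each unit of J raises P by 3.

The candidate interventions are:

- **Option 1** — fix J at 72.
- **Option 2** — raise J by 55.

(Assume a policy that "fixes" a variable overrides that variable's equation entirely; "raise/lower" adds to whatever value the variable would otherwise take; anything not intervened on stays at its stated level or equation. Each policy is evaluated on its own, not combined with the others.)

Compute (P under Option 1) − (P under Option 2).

-183

Option 1 (J := 72):
  V = 126
  J = 72
  P = 285 − 5·126 + 3·72 = -129
Option 2 (J + 55):
  V = 126
  J = 78 + 55 = 133
  P = 285 − 5·126 + 3·133 = 54
P: -129 − 54 = -183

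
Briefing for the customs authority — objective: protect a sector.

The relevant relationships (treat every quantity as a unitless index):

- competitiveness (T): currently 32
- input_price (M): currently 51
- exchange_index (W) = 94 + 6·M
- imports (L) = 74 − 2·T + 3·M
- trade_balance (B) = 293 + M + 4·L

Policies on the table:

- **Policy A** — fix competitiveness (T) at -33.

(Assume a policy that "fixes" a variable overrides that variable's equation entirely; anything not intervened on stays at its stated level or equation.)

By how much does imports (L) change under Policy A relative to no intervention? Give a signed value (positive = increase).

Baseline:
  T = 32
  M = 51
  L = 74 − 2·32 + 3·51 = 163
Policy A (T := -33):
  T = -33
  M = 51
  L = 74 − 2·(-33) + 3·51 = 293
Change in L: 293 − 163 = 130

130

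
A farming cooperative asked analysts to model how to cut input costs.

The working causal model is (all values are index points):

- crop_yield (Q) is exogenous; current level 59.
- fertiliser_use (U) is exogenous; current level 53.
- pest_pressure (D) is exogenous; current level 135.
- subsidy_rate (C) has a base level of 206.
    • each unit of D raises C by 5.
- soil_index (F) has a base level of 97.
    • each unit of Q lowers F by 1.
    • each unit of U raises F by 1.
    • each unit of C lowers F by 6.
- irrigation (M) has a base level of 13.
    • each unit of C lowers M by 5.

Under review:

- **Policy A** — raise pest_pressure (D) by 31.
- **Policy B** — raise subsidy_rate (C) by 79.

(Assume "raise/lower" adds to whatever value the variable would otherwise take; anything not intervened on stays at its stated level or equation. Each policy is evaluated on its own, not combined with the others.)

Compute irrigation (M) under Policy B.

Policy B (C + 79):
  D = 135
  C = 206 + 5·135 (+79 from intervention) = 960
  M = 13 − 5·960 = -4787

-4787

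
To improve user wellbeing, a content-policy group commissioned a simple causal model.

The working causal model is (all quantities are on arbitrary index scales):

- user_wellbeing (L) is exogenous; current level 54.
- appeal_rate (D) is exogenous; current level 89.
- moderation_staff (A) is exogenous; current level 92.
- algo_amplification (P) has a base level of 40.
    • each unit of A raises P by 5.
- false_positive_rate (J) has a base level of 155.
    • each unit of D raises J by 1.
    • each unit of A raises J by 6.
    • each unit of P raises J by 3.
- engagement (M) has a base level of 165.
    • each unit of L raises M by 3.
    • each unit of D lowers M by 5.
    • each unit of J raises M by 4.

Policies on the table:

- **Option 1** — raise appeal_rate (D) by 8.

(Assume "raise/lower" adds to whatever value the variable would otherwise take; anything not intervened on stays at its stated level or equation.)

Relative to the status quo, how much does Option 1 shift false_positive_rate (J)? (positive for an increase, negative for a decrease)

8

Baseline:
  D = 89
  A = 92
  P = 40 + 5·92 = 500
  J = 155 + 89 + 6·92 + 3·500 = 2296
Option 1 (D + 8):
  D = 89 + 8 = 97
  A = 92
  P = 40 + 5·92 = 500
  J = 155 + 97 + 6·92 + 3·500 = 2304
Change in J: 2304 − 2296 = 8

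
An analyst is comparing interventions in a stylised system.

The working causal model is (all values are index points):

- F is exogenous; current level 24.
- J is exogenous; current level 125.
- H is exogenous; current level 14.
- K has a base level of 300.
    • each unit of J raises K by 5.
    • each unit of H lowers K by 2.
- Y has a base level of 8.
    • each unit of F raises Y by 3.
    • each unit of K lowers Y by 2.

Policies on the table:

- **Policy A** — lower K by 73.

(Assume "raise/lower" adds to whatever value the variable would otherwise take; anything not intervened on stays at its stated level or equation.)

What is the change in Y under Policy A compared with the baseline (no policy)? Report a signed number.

146

Baseline:
  F = 24
  J = 125
  H = 14
  K = 300 + 5·125 − 2·14 = 897
  Y = 8 + 3·24 − 2·897 = -1714
Policy A (K − 73):
  F = 24
  J = 125
  H = 14
  K = 300 + 5·125 − 2·14 (−73 from intervention) = 824
  Y = 8 + 3·24 − 2·824 = -1568
Change in Y: -1568 − (-1714) = 146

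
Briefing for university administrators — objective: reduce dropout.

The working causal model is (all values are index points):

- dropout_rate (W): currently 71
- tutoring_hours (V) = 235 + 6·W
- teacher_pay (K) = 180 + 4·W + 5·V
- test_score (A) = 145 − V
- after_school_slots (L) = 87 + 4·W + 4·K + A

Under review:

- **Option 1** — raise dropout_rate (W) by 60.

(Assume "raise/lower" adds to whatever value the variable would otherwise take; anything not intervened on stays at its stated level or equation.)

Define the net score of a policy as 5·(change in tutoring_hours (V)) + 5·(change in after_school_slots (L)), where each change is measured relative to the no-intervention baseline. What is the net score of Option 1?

42000

Baseline:
  W = 71
  V = 235 + 6·71 = 661
  K = 180 + 4·71 + 5·661 = 3769
  A = 145 − 661 = -516
  L = 87 + 4·71 + 4·3769 + (-516) = 14931
Option 1 (W + 60):
  W = 71 + 60 = 131
  V = 235 + 6·131 = 1021
  K = 180 + 4·131 + 5·1021 = 5809
  A = 145 − 1021 = -876
  L = 87 + 4·131 + 4·5809 + (-876) = 22971
ΔV = 1021 − 661 = 360; ΔL = 22971 − 14931 = 8040
Score = 5·360 + 5·8040 = 42000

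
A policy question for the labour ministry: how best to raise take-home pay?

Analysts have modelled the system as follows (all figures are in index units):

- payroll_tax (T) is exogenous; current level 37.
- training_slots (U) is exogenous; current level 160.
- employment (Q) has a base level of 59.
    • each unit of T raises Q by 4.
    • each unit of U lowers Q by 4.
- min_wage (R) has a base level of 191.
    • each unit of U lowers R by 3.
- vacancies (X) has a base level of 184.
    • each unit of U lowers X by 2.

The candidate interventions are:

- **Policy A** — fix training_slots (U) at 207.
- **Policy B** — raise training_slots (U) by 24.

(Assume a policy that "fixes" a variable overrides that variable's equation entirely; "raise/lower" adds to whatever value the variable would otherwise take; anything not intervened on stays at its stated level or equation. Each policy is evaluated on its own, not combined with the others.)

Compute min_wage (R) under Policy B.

Policy B (U + 24):
  U = 160 + 24 = 184
  R = 191 − 3·184 = -361

-361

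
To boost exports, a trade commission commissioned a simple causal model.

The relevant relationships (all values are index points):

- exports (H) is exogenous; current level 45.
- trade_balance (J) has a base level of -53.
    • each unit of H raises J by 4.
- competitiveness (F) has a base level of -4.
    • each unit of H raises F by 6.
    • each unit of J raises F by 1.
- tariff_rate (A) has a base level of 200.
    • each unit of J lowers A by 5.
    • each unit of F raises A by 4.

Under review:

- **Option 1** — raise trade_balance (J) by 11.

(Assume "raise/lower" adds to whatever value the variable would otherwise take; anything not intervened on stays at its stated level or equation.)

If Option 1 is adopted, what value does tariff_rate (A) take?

1126

Option 1 (J + 11):
  H = 45
  J = -53 + 4·45 (+11 from intervention) = 138
  F = -4 + 6·45 + 138 = 404
  A = 200 − 5·138 + 4·404 = 1126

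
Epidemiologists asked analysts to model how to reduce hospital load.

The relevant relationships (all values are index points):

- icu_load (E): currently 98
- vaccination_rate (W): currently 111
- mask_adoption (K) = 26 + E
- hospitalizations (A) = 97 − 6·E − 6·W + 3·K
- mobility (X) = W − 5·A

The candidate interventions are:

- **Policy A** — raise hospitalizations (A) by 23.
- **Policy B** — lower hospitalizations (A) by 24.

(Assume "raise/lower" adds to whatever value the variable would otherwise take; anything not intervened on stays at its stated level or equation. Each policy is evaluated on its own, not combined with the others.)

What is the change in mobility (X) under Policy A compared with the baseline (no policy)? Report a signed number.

-115

Baseline:
  E = 98
  W = 111
  K = 26 + 98 = 124
  A = 97 − 6·98 − 6·111 + 3·124 = -785
  X = 0 + 111 − 5·(-785) = 4036
Policy A (A + 23):
  E = 98
  W = 111
  K = 26 + 98 = 124
  A = 97 − 6·98 − 6·111 + 3·124 (+23 from intervention) = -762
  X = 0 + 111 − 5·(-762) = 3921
Change in X: 3921 − 4036 = -115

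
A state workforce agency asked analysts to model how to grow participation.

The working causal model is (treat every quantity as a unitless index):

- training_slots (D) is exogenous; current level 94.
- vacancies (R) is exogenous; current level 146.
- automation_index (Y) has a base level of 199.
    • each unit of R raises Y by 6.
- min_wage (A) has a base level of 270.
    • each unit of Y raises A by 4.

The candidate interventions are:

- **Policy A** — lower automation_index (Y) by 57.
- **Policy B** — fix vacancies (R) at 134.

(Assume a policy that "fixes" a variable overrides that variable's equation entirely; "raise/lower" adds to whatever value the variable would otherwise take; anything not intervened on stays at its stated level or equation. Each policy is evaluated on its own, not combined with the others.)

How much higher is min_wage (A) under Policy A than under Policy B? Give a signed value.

Policy A (Y − 57):
  R = 146
  Y = 199 + 6·146 (−57 from intervention) = 1018
  A = 270 + 4·1018 = 4342
Policy B (R := 134):
  R = 134
  Y = 199 + 6·134 = 1003
  A = 270 + 4·1003 = 4282
A: 4342 − 4282 = 60

60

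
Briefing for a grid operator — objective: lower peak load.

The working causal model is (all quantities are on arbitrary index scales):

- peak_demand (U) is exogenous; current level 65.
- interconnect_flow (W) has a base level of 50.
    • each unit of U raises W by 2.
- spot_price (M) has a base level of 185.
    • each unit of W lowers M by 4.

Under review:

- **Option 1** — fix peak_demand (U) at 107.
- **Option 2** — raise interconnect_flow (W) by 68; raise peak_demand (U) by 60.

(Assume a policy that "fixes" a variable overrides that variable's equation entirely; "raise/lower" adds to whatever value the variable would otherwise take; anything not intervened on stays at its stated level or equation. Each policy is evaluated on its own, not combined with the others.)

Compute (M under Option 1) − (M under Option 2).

416

Option 1 (U := 107):
  U = 107
  W = 50 + 2·107 = 264
  M = 185 − 4·264 = -871
Option 2 (W + 68, U + 60):
  U = 65 + 60 = 125
  W = 50 + 2·125 (+68 from intervention) = 368
  M = 185 − 4·368 = -1287
M: -871 − (-1287) = 416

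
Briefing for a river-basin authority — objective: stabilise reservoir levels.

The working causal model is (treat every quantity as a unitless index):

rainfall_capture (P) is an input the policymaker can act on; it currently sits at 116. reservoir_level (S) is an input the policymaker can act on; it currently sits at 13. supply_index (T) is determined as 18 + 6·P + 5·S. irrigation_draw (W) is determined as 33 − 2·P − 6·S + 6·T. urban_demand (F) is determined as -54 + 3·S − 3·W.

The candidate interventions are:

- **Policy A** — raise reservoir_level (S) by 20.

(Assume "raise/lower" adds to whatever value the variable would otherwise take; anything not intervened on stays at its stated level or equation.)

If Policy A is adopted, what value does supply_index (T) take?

879

Policy A (S + 20):
  P = 116
  S = 13 + 20 = 33
  T = 18 + 6·116 + 5·33 = 879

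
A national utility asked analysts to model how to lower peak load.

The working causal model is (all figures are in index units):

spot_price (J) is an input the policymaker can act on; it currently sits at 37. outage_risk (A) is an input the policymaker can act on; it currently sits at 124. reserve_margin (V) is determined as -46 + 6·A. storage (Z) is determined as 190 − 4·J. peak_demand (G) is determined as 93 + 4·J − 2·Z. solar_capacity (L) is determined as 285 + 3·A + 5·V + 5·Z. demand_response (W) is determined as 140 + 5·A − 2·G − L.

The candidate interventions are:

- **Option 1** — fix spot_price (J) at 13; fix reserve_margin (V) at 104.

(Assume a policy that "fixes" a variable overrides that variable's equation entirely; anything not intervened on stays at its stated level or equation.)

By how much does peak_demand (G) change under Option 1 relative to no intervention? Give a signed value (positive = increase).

Baseline:
  J = 37
  Z = 190 − 4·37 = 42
  G = 93 + 4·37 − 2·42 = 157
Option 1 (J := 13, V := 104):
  J = 13
  Z = 190 − 4·13 = 138
  G = 93 + 4·13 − 2·138 = -131
Change in G: -131 − 157 = -288

-288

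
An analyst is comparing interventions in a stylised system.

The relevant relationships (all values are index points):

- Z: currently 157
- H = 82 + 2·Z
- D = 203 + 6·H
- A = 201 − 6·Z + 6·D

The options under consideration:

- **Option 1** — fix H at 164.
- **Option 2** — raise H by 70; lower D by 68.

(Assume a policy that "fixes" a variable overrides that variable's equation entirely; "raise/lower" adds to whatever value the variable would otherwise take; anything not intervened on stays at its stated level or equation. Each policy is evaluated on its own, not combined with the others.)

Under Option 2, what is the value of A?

Option 2 (H + 70, D − 68):
  Z = 157
  H = 82 + 2·157 (+70 from intervention) = 466
  D = 203 + 6·466 (−68 from intervention) = 2931
  A = 201 − 6·157 + 6·2931 = 16845

16845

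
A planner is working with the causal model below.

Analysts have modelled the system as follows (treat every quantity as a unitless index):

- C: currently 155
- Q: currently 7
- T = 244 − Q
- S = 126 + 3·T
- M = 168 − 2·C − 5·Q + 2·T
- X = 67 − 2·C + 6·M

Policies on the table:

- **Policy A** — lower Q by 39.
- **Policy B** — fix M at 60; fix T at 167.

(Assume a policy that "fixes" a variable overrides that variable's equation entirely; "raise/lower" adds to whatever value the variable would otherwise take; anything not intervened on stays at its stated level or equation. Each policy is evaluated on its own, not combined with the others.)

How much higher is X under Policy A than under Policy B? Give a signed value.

3060

Policy A (Q − 39):
  C = 155
  Q = 7 − 39 = -32
  T = 244 − (-32) = 276
  M = 168 − 2·155 − 5·(-32) + 2·276 = 570
  X = 67 − 2·155 + 6·570 = 3177
Policy B (M := 60, T := 167):
  C = 155
  Q = 7
  T = 167
  M = 60
  X = 67 − 2·155 + 6·60 = 117
X: 3177 − 117 = 3060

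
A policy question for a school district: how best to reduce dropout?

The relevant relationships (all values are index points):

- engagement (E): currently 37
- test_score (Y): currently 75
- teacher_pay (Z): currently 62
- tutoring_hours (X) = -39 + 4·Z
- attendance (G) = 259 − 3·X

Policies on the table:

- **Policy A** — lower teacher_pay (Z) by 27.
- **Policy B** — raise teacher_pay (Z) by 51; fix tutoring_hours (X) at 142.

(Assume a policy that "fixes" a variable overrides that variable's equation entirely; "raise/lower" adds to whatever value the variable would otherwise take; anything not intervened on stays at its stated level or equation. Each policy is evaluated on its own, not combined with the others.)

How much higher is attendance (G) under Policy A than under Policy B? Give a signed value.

Policy A (Z − 27):
  Z = 62 − 27 = 35
  X = -39 + 4·35 = 101
  G = 259 − 3·101 = -44
Policy B (Z + 51, X := 142):
  Z = 62 + 51 = 113
  X = 142
  G = 259 − 3·142 = -167
G: -44 − (-167) = 123

123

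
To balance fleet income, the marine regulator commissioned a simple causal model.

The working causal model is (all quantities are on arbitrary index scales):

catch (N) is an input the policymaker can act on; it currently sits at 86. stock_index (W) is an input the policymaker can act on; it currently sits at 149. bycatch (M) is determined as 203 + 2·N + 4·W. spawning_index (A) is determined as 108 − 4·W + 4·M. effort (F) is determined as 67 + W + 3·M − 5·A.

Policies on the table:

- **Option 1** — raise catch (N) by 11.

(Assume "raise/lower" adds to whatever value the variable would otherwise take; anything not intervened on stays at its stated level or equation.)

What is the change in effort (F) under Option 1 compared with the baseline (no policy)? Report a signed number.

Baseline:
  N = 86
  W = 149
  M = 203 + 2·86 + 4·149 = 971
  A = 108 − 4·149 + 4·971 = 3396
  F = 67 + 149 + 3·971 − 5·3396 = -13851
Option 1 (N + 11):
  N = 86 + 11 = 97
  W = 149
  M = 203 + 2·97 + 4·149 = 993
  A = 108 − 4·149 + 4·993 = 3484
  F = 67 + 149 + 3·993 − 5·3484 = -14225
Change in F: -14225 − (-13851) = -374

-374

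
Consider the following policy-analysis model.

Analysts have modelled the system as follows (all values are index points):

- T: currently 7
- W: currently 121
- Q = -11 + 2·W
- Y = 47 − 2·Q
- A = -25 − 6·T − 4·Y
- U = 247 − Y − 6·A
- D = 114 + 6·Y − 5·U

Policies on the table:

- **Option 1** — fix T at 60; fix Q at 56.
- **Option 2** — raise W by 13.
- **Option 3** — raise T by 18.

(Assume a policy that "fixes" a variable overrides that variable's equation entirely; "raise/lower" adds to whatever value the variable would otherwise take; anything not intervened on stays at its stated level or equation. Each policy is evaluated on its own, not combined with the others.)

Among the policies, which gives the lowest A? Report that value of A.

Option 1 (T := 60, Q := 56):
  T = 60
  W = 121
  Q = 56
  Y = 47 − 2·56 = -65
  A = -25 − 6·60 − 4·(-65) = -125
Option 2 (W + 13):
  T = 7
  W = 121 + 13 = 134
  Q = -11 + 2·134 = 257
  Y = 47 − 2·257 = -467
  A = -25 − 6·7 − 4·(-467) = 1801
Option 3 (T + 18):
  T = 7 + 18 = 25
  W = 121
  Q = -11 + 2·121 = 231
  Y = 47 − 2·231 = -415
  A = -25 − 6·25 − 4·(-415) = 1485
Comparing — Option 1: A=-125, Option 2: A=1801, Option 3: A=1485. Lowest is -125 (Option 1).

-125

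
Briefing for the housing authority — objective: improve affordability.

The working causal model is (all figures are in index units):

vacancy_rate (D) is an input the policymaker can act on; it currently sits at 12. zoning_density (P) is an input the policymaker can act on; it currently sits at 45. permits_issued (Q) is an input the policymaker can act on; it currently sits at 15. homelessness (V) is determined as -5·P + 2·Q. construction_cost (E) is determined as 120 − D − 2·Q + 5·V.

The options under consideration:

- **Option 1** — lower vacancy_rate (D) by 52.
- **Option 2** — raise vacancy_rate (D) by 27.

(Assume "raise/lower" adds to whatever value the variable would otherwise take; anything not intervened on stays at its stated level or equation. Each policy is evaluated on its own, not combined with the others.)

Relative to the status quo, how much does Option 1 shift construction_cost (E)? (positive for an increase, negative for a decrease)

52

Baseline:
  D = 12
  P = 45
  Q = 15
  V = 0 − 5·45 + 2·15 = -195
  E = 120 − 12 − 2·15 + 5·(-195) = -897
Option 1 (D − 52):
  D = 12 − 52 = -40
  P = 45
  Q = 15
  V = 0 − 5·45 + 2·15 = -195
  E = 120 − (-40) − 2·15 + 5·(-195) = -845
Change in E: -845 − (-897) = 52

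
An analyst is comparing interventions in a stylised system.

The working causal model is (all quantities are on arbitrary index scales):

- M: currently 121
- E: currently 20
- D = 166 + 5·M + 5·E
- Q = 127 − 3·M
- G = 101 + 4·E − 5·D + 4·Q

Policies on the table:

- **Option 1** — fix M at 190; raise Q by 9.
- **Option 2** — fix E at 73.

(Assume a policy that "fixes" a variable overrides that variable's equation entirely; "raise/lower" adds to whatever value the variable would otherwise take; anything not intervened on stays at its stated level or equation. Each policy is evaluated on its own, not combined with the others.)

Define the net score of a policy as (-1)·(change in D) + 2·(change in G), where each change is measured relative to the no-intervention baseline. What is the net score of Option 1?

-5379

Baseline:
  M = 121
  E = 20
  D = 166 + 5·121 + 5·20 = 871
  Q = 127 − 3·121 = -236
  G = 101 + 4·20 − 5·871 + 4·(-236) = -5118
Option 1 (M := 190, Q + 9):
  M = 190
  E = 20
  D = 166 + 5·190 + 5·20 = 1216
  Q = 127 − 3·190 (+9 from intervention) = -434
  G = 101 + 4·20 − 5·1216 + 4·(-434) = -7635
ΔD = 1216 − 871 = 345; ΔG = -7635 − (-5118) = -2517
Score = (-1)·345 + 2·(-2517) = -5379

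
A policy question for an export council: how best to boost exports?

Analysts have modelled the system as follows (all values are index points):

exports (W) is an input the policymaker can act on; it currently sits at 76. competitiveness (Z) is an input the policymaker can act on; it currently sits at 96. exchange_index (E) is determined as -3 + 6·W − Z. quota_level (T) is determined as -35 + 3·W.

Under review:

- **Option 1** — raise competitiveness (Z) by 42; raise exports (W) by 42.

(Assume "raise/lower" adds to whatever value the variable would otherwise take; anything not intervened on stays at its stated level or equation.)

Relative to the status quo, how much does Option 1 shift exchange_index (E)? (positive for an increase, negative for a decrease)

Baseline:
  W = 76
  Z = 96
  E = -3 + 6·76 − 96 = 357
Option 1 (Z + 42, W + 42):
  W = 76 + 42 = 118
  Z = 96 + 42 = 138
  E = -3 + 6·118 − 138 = 567
Change in E: 567 − 357 = 210

210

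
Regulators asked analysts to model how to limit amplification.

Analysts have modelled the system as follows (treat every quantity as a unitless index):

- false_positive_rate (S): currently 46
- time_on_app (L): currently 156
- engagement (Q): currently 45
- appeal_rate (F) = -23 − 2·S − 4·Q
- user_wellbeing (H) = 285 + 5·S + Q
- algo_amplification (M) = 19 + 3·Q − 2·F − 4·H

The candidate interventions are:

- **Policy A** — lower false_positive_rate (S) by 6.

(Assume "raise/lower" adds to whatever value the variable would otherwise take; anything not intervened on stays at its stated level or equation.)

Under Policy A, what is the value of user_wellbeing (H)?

Policy A (S − 6):
  S = 46 − 6 = 40
  Q = 45
  H = 285 + 5·40 + 45 = 530

530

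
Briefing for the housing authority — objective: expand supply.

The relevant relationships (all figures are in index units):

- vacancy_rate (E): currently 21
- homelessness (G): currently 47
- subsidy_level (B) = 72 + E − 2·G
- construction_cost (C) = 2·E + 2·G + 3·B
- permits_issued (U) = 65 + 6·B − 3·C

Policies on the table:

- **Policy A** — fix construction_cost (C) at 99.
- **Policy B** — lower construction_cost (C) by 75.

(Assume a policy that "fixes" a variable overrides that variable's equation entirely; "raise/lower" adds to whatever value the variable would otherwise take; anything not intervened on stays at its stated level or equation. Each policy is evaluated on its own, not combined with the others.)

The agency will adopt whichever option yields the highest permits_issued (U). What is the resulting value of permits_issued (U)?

-115

Policy A (C := 99):
  E = 21
  G = 47
  B = 72 + 21 − 2·47 = -1
  C = 99
  U = 65 + 6·(-1) − 3·99 = -238
Policy B (C − 75):
  E = 21
  G = 47
  B = 72 + 21 − 2·47 = -1
  C = 0 + 2·21 + 2·47 + 3·(-1) (−75 from intervention) = 58
  U = 65 + 6·(-1) − 3·58 = -115
Comparing — Policy A: U=-238, Policy B: U=-115. Highest is -115 (Policy B).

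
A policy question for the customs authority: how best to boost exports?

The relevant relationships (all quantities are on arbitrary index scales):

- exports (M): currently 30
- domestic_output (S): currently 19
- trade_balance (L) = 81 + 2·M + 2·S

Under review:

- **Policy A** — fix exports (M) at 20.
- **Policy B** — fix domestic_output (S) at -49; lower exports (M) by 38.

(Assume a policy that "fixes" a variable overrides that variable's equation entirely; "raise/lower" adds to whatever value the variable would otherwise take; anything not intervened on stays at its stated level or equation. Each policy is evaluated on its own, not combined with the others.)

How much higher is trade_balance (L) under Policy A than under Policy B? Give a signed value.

Policy A (M := 20):
  M = 20
  S = 19
  L = 81 + 2·20 + 2·19 = 159
Policy B (S := -49, M − 38):
  M = 30 − 38 = -8
  S = -49
  L = 81 + 2·(-8) + 2·(-49) = -33
L: 159 − (-33) = 192

192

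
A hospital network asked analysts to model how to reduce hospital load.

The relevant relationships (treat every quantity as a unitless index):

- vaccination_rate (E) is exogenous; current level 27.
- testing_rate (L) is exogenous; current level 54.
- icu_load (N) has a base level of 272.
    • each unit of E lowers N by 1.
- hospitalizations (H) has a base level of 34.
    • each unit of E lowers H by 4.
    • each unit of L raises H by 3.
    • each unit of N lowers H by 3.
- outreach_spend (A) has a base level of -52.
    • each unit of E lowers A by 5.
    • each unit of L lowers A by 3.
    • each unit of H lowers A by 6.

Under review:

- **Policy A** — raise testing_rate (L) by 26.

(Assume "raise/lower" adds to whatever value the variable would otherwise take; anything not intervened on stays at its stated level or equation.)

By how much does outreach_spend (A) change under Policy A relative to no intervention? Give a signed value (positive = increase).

-546

Baseline:
  E = 27
  L = 54
  N = 272 − 27 = 245
  H = 34 − 4·27 + 3·54 − 3·245 = -647
  A = -52 − 5·27 − 3·54 − 6·(-647) = 3533
Policy A (L + 26):
  E = 27
  L = 54 + 26 = 80
  N = 272 − 27 = 245
  H = 34 − 4·27 + 3·80 − 3·245 = -569
  A = -52 − 5·27 − 3·80 − 6·(-569) = 2987
Change in A: 2987 − 3533 = -546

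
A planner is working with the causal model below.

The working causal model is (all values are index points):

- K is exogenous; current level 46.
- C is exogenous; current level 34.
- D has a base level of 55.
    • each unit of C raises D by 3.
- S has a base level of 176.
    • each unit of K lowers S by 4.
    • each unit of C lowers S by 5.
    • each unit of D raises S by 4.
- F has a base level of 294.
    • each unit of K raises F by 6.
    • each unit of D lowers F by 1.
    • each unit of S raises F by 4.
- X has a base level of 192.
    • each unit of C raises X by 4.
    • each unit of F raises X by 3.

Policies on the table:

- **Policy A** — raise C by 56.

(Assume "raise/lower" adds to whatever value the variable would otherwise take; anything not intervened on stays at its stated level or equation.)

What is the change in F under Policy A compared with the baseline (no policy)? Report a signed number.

1400

Baseline:
  K = 46
  C = 34
  D = 55 + 3·34 = 157
  S = 176 − 4·46 − 5·34 + 4·157 = 450
  F = 294 + 6·46 − 157 + 4·450 = 2213
Policy A (C + 56):
  K = 46
  C = 34 + 56 = 90
  D = 55 + 3·90 = 325
  S = 176 − 4·46 − 5·90 + 4·325 = 842
  F = 294 + 6·46 − 325 + 4·842 = 3613
Change in F: 3613 − 2213 = 1400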